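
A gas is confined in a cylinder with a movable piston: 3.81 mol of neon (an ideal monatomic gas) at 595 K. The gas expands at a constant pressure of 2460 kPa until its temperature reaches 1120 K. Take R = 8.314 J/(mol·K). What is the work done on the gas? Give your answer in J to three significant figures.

W ≈ -16600 J

Isobaric: W = P ΔV = nR ΔT.
W = (3.81)(8.314)(1120 − 595) = 16630 J.
Work on gas = −W_by = -16630 J.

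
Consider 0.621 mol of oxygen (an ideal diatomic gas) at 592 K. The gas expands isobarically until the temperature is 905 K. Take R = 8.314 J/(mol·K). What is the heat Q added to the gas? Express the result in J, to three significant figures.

Isobaric: W = nRΔT = (0.621)(8.314)(313) = 1616 J.
ΔU = nCᵥΔT with Cᵥ = 5R/2: ΔU = (0.621)(20.79)(313) = 4040 J.
Q = ΔU + W = 4040 + 1616 = 5656 J.

Q ≈ 5660 J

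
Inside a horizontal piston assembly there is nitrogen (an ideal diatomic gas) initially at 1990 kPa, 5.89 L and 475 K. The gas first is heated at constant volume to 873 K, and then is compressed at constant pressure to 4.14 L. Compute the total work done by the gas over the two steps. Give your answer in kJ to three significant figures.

Step 1 (isochoric): W = 0 (constant volume).
After step 1: P = 3657 kPa (V unchanged).
Step 2 (isobaric): W = PΔV = (3657 kPa)(4.14 − 5.89 L) = -6400 J.
W_total = 0 − 6400 = -6400 J.

W_total ≈ -6.40 kJ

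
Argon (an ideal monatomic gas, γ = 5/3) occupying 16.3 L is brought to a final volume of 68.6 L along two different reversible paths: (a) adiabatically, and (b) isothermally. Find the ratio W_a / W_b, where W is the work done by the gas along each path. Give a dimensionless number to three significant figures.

W_a / W_b ≈ 0.643

Path (a) adiabatic: W = P₁V₁(1 − (V₁/V₂)^(γ−1))/(γ−1) → W_a/(P₁V₁) = 0.9246.
Path (b) isothermal: W = P₁V₁ ln(V₂/V₁) → W_b/(P₁V₁) = 1.437.
W_a / W_b = 0.9246 / 1.437 = 0.6433.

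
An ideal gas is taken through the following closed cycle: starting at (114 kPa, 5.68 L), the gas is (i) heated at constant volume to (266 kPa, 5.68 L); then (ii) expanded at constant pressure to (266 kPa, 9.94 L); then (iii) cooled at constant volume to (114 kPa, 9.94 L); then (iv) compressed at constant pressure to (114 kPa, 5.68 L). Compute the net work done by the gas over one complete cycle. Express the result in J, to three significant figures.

Constant-volume legs do no work.
W(ii) = (266)(9.94 − 5.68) = 1133 J; W(iv) = (114)(5.68 − 9.94) = -485.6 J.
W_net = 1133 − 485.6 = 647.5 J (the clockwise enclosed area).

W_net ≈ 648 J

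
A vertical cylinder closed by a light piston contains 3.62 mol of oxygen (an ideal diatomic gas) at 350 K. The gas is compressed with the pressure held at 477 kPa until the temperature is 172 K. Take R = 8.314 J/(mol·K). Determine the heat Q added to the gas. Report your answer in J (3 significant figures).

Isobaric: W = nRΔT = (3.62)(8.314)(-178) = -5357 J.
ΔU = nCᵥΔT with Cᵥ = 5R/2: ΔU = (3.62)(20.79)(-178) = -13393 J.
Q = ΔU + W = -13393 − 5357 = -18750 J.

Q ≈ -18800 J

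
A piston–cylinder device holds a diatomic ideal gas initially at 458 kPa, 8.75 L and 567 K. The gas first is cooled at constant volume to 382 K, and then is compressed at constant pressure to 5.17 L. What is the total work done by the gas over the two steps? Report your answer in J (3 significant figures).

Step 1 (isochoric): W = 0 (constant volume).
After step 1: P = 308.6 kPa (V unchanged).
Step 2 (isobaric): W = PΔV = (308.6 kPa)(5.17 − 8.75 L) = -1105 J.
W_total = 0 − 1105 = -1105 J.

W_total ≈ -1100 J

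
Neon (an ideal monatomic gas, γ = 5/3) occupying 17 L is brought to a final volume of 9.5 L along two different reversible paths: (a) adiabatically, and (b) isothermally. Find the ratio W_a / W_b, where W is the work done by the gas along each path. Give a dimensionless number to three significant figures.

Path (a) adiabatic: W = P₁V₁(1 − (V₁/V₂)^(γ−1))/(γ−1) → W_a/(P₁V₁) = -0.7109.
Path (b) isothermal: W = P₁V₁ ln(V₂/V₁) → W_b/(P₁V₁) = -0.5819.
W_a / W_b = -0.7109 / -0.5819 = 1.222.

W_a / W_b ≈ 1.22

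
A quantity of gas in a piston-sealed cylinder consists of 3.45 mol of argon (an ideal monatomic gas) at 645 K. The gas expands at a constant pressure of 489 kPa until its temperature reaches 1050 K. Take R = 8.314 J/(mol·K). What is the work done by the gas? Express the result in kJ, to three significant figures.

Isobaric: W = P ΔV = nR ΔT.
W = (3.45)(8.314)(1050 − 645) = 11617 J.

W ≈ 11.6 kJ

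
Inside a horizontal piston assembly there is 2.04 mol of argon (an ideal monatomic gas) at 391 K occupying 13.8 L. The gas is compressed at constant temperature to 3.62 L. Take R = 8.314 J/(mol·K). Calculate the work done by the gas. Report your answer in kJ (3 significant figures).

Isothermal: W = nRT ln(V₂/V₁).
W = (2.04)(8.314)(391) × ln(3.62/13.8)
  = 6632 × -1.338
W_by_gas = -8874 J.

W ≈ -8.87 kJ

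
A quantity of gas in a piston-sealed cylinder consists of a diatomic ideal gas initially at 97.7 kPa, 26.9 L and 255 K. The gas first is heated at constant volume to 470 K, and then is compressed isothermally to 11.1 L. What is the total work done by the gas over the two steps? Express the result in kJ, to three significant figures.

W_total ≈ -4.29 kJ

Step 1 (isochoric): W = 0 (constant volume).
After step 1: P = 180.1 kPa (V unchanged).
Step 2 (isothermal): W = P₁V₁ ln(V₂/V₁) = (4844) ln(11.1/26.9) = -4288 J.
W_total = 0 − 4288 = -4288 J.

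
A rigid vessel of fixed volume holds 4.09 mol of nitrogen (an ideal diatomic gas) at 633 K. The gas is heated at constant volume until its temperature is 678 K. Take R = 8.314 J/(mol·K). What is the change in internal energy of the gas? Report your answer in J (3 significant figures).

Constant volume ⇒ W = 0, so Q = ΔU = nCᵥΔT with Cᵥ = 5R/2 = 20.79 J/(mol·K).
ΔU = (4.09)(20.79)(678 − 633) = 3825 J.

ΔU ≈ 3830 J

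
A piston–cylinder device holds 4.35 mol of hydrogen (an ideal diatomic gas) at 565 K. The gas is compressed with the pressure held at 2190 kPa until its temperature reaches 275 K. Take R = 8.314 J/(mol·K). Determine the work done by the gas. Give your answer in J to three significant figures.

W ≈ -10500 J

Isobaric: W = P ΔV = nR ΔT.
W = (4.35)(8.314)(275 − 565) = -10488 J.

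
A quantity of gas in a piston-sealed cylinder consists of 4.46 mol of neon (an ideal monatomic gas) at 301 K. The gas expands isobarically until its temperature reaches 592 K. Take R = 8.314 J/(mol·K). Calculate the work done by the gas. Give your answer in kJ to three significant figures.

Isobaric: W = P ΔV = nR ΔT.
W = (4.46)(8.314)(592 − 301) = 10790 J.

W ≈ 10.8 kJ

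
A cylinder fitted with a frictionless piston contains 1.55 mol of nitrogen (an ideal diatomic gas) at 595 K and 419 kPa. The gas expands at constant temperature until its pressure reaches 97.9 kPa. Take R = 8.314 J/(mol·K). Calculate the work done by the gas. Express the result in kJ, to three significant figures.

W ≈ 11.1 kJ

Isothermal process: W = nRT ln(V₂/V₁) = nRT ln(P₁/P₂).
W = (1.55)(8.314)(595) × ln(419/97.9)
  = 7668 × ln(4.28) = 7668 × 1.454
W_by_gas = 11148 J.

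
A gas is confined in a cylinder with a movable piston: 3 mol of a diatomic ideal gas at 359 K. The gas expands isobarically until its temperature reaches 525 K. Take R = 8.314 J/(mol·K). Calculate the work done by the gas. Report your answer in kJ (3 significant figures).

W ≈ 4.14 kJ

Isobaric: W = P ΔV = nR ΔT.
W = (3)(8.314)(525 − 359) = 4140 J.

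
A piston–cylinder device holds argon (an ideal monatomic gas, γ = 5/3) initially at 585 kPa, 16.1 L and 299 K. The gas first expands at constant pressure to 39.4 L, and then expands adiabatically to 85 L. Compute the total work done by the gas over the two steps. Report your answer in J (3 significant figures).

Step 1 (isobaric): W = PΔV = (585 kPa)(39.4 − 16.1 L) = 13630 J.
After step 1: P = 585 kPa, V = 39.4 L, T = 731.7 K.
Step 2 (adiabatic): W = (P₁V₁ − P₂V₂)/(γ−1) = (23049 − 13805)/0.667 = 13866 J.
W_total = 13630 + 13866 = 27496 J.

W_total ≈ 27500 J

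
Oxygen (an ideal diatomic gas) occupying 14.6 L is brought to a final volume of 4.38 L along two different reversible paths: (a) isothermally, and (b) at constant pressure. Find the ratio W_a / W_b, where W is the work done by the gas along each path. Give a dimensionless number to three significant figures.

Path (a) isothermal: W = P₁V₁ ln(V₂/V₁) → W_a/(P₁V₁) = -1.204.
Path (b) isobaric: W = P₁(V₂ − V₁) → W_b/(P₁V₁) = -0.7.
W_a / W_b = -1.204 / -0.7 = 1.72.

W_a / W_b ≈ 1.72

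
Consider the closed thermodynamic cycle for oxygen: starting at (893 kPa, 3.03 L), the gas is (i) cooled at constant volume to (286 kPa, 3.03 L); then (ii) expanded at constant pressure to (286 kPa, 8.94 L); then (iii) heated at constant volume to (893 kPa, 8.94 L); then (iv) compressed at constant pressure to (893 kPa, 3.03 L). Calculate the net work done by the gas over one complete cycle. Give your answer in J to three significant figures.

W_net ≈ -3590 J

Constant-volume legs do no work.
W(ii) = (286)(8.94 − 3.03) = 1690 J; W(iv) = (893)(3.03 − 8.94) = -5278 J.
W_net = 1690 − 5278 = -3587 J (the counter-clockwise enclosed area).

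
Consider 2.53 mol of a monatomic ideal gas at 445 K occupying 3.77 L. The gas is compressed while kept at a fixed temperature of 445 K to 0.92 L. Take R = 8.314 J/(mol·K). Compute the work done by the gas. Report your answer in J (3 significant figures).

W ≈ -13200 J

Isothermal: W = nRT ln(V₂/V₁).
W = (2.53)(8.314)(445) × ln(0.92/3.77)
  = 9360 × -1.41
W_by_gas = -13202 J.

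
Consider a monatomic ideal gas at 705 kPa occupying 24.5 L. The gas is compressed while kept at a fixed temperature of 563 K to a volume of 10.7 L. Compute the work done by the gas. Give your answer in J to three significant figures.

Isothermal: W = nRT ln(V₂/V₁) = P₁V₁ ln(V₂/V₁).
P₁V₁ = (705 kPa)(24.5 L) = 17272 J.
W = 17272 × ln(10.7/24.5) = 17272 × -0.8284
W_by_gas = -14309 J.

W ≈ -14300 J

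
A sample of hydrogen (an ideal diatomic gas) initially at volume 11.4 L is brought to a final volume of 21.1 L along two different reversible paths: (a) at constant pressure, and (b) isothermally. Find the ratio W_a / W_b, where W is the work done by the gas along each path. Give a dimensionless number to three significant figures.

Path (a) isobaric: W = P₁(V₂ − V₁) → W_a/(P₁V₁) = 0.8509.
Path (b) isothermal: W = P₁V₁ ln(V₂/V₁) → W_b/(P₁V₁) = 0.6157.
W_a / W_b = 0.8509 / 0.6157 = 1.382.

W_a / W_b ≈ 1.38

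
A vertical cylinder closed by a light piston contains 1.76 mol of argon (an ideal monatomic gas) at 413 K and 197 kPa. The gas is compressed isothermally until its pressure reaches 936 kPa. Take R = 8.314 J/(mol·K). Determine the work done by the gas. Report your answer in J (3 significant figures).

Isothermal process: W = nRT ln(V₂/V₁) = nRT ln(P₁/P₂).
W = (1.76)(8.314)(413) × ln(197/936)
  = 6043 × ln(0.2105) = 6043 × -1.558
W_by_gas = -9418 J.

W ≈ -9420 J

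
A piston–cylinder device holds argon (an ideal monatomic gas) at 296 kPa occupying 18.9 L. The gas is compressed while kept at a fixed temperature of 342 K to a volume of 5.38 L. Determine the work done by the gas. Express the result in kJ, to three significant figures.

Isothermal: W = nRT ln(V₂/V₁) = P₁V₁ ln(V₂/V₁).
P₁V₁ = (296 kPa)(18.9 L) = 5594 J.
W = 5594 × ln(5.38/18.9) = 5594 × -1.256
W_by_gas = -7029 J.

W ≈ -7.03 kJ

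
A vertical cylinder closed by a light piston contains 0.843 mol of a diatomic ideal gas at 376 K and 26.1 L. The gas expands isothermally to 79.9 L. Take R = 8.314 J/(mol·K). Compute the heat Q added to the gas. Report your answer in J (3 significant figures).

Isothermal ⇒ ΔU = 0, so Q = W = nRT ln(V₂/V₁).
Q = (0.843)(8.314)(376) ln(79.9/26.1) = 2635 × 1.119 = 2948 J.

Q ≈ 2950 J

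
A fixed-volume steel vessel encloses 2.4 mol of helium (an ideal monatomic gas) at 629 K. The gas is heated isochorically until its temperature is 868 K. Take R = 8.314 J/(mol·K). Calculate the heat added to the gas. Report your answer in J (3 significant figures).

Constant volume ⇒ W = 0, so Q = ΔU = nCᵥΔT with Cᵥ = 3R/2 = 12.47 J/(mol·K).
ΔU = (2.4)(12.47)(868 − 629) = 7153 J.

Q ≈ 7150 J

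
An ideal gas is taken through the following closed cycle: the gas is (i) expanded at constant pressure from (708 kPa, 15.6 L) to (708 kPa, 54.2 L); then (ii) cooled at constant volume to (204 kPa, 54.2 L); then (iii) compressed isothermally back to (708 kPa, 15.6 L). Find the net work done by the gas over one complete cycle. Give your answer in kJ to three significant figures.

Leg (i): W = PΔV = (708)(54.2 − 15.6) = 27329 J.
Leg (ii): W = 0.
Leg (iii): W = PᵢVᵢ ln(V_f/Vᵢ) = (11057) ln(15.6/54.2) = -13770 J.
W_net = 27329 − 13770 = 13559 J.

W_net ≈ 13.6 kJ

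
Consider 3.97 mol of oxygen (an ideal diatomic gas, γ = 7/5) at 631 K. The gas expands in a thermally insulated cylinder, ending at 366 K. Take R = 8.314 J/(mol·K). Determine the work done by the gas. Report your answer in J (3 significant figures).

Adiabatic ⇒ Q = 0, so W_by = −ΔU = nCᵥ(T₁ − T₂).
Cᵥ = 5R/2 = 20.79 J/(mol·K).
W = (3.97)(20.79)(631 − 366) = 21867 J.

W ≈ 21900 J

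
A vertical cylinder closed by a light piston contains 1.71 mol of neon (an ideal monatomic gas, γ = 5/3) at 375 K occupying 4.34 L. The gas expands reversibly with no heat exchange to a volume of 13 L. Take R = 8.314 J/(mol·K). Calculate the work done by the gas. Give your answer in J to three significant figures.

Adiabatic: TV^(γ−1) = const with γ = 5/3.
T₂ = T₁ (V₁/V₂)^(γ−1) = 375 × (4.34/13)^0.667 = 375 × 0.4812 = 180.5 K.
W_by = nCᵥ(T₁ − T₂) = (1.71)(12.47)(375 − 180.5) = 4149 J.

W ≈ 4150 J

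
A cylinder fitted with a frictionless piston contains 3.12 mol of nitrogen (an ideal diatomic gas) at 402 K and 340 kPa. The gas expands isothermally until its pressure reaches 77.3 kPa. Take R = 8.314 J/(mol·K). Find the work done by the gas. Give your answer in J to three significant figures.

Isothermal process: W = nRT ln(V₂/V₁) = nRT ln(P₁/P₂).
W = (3.12)(8.314)(402) × ln(340/77.3)
  = 10428 × ln(4.398) = 10428 × 1.481
W_by_gas = 15446 J.

W ≈ 15400 J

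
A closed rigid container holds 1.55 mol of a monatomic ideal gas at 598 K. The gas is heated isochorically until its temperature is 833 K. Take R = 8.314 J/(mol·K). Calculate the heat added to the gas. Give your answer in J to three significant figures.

Q ≈ 4540 J

Constant volume ⇒ W = 0, so Q = ΔU = nCᵥΔT with Cᵥ = 3R/2 = 12.47 J/(mol·K).
ΔU = (1.55)(12.47)(833 − 598) = 4543 J.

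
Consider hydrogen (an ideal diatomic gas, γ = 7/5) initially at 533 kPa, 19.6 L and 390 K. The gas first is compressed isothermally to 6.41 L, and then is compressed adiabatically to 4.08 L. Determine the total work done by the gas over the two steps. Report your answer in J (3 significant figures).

W_total ≈ -16800 J

Step 1 (isothermal): W = P₁V₁ ln(V₂/V₁) = (10447) ln(6.41/19.6) = -11676 J.
After step 1: P = 1630 kPa, V = 6.41 L, T = 390 K.
Step 2 (adiabatic): W = (P₁V₁ − P₂V₂)/(γ−1) = (10447 − 12516)/0.4 = -5173 J.
W_total = -11676 − 5173 = -16849 J.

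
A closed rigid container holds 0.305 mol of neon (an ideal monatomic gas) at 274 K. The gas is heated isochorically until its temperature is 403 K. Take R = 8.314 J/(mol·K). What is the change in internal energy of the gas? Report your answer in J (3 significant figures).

Constant volume ⇒ W = 0, so Q = ΔU = nCᵥΔT with Cᵥ = 3R/2 = 12.47 J/(mol·K).
ΔU = (0.305)(12.47)(403 − 274) = 490.7 J.

ΔU ≈ 491 J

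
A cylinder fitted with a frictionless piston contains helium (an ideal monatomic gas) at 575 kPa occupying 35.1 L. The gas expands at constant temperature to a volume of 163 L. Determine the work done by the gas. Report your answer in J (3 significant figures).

W ≈ 31000 J

Isothermal: W = nRT ln(V₂/V₁) = P₁V₁ ln(V₂/V₁).
P₁V₁ = (575 kPa)(35.1 L) = 20182 J.
W = 20182 × ln(163/35.1) = 20182 × 1.536
W_by_gas = 30991 J.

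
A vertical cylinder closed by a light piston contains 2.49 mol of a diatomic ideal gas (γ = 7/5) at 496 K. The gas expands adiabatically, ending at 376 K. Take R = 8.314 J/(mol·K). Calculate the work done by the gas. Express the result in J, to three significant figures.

W ≈ 6210 J

Adiabatic ⇒ Q = 0, so W_by = −ΔU = nCᵥ(T₁ − T₂).
Cᵥ = 5R/2 = 20.79 J/(mol·K).
W = (2.49)(20.79)(496 − 376) = 6211 J.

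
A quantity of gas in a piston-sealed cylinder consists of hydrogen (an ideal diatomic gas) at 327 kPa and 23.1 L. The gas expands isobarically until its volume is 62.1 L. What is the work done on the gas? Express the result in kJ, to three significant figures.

Isobaric: W = P ΔV.
W = (327 kPa)(62.1 − 23.1 L) = (327)(39) = 12753 J.
Work on gas = −W_by = -12753 J.

W ≈ -12.8 kJ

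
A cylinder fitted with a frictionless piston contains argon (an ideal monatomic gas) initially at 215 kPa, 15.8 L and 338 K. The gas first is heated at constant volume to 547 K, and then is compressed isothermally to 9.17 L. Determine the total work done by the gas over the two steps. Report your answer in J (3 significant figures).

W_total ≈ -2990 J

Step 1 (isochoric): W = 0 (constant volume).
After step 1: P = 347.9 kPa (V unchanged).
Step 2 (isothermal): W = P₁V₁ ln(V₂/V₁) = (5498) ln(9.17/15.8) = -2991 J.
W_total = 0 − 2991 = -2991 J.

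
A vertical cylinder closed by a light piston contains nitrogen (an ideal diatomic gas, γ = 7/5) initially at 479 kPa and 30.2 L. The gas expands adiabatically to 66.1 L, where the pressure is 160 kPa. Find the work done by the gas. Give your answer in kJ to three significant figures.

W ≈ 9.72 kJ

Adiabatic: W = (P₁V₁ − P₂V₂)/(γ − 1) with γ = 7/5.
P₁V₁ = 14466 J, P₂V₂ = 10576 J.
W = (14466 − 10576) / 0.4 = 9724 J.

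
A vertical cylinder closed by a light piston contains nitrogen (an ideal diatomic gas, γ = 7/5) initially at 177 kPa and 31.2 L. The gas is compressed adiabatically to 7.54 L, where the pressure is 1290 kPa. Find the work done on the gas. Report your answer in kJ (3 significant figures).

W ≈ 10.5 kJ

Adiabatic: W = (P₁V₁ − P₂V₂)/(γ − 1) with γ = 7/5.
P₁V₁ = 5522 J, P₂V₂ = 9727 J.
W = (5522 − 9727) / 0.4 = -10511 J.
Work on gas = −W_by = 10511 J.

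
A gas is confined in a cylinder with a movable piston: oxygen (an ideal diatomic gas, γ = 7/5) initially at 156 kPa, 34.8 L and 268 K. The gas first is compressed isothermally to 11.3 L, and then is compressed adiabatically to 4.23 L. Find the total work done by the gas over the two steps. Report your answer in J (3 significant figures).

W_total ≈ -12600 J

Step 1 (isothermal): W = P₁V₁ ln(V₂/V₁) = (5429) ln(11.3/34.8) = -6106 J.
After step 1: P = 480.4 kPa, V = 11.3 L, T = 268 K.
Step 2 (adiabatic): W = (P₁V₁ − P₂V₂)/(γ−1) = (5429 − 8043)/0.4 = -6535 J.
W_total = -6106 − 6535 = -12641 J.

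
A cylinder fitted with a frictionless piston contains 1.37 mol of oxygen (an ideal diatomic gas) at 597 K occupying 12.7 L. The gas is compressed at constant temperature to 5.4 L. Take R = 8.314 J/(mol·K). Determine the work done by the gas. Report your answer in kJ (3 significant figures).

Isothermal: W = nRT ln(V₂/V₁).
W = (1.37)(8.314)(597) × ln(5.4/12.7)
  = 6800 × -0.8552
W_by_gas = -5815 J.

W ≈ -5.82 kJ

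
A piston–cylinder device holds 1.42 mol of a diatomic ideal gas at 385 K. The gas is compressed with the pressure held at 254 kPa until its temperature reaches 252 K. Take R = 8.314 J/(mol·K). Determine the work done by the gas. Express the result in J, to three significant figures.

W ≈ -1570 J

Isobaric: W = P ΔV = nR ΔT.
W = (1.42)(8.314)(252 − 385) = -1570 J.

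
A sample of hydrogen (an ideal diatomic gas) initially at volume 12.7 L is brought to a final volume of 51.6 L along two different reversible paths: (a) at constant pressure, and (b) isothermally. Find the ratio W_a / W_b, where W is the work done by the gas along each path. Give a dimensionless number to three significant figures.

Path (a) isobaric: W = P₁(V₂ − V₁) → W_a/(P₁V₁) = 3.063.
Path (b) isothermal: W = P₁V₁ ln(V₂/V₁) → W_b/(P₁V₁) = 1.402.
W_a / W_b = 3.063 / 1.402 = 2.185.

W_a / W_b ≈ 2.18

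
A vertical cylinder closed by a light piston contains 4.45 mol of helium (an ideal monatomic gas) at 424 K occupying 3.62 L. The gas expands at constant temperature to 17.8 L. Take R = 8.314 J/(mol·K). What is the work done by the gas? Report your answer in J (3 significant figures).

Isothermal: W = nRT ln(V₂/V₁).
W = (4.45)(8.314)(424) × ln(17.8/3.62)
  = 15687 × 1.593
W_by_gas = 24985 J.

W ≈ 25000 J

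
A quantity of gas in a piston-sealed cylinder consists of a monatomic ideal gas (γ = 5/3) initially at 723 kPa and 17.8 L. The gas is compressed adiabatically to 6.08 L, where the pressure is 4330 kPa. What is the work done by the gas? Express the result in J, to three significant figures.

Adiabatic: W = (P₁V₁ − P₂V₂)/(γ − 1) with γ = 5/3.
P₁V₁ = 12869 J, P₂V₂ = 26326 J.
W = (12869 − 26326) / 0.6667 = -20186 J.

W ≈ -20200 J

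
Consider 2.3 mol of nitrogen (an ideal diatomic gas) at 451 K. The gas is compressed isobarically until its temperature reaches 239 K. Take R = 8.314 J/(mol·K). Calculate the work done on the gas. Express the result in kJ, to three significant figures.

W ≈ 4.05 kJ

Isobaric: W = P ΔV = nR ΔT.
W = (2.3)(8.314)(239 − 451) = -4054 J.
Work on gas = −W_by = 4054 J.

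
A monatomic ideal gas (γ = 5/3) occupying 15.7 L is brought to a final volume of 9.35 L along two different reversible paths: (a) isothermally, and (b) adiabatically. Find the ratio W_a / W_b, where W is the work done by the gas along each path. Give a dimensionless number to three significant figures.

W_a / W_b ≈ 0.837

Path (a) isothermal: W = P₁V₁ ln(V₂/V₁) → W_a/(P₁V₁) = -0.5183.
Path (b) adiabatic: W = P₁V₁(1 − (V₁/V₂)^(γ−1))/(γ−1) → W_b/(P₁V₁) = -0.6191.
W_a / W_b = -0.5183 / -0.6191 = 0.8372.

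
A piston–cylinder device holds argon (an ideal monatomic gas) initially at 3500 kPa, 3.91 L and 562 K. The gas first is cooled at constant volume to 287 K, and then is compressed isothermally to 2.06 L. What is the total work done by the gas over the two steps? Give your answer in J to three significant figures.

W_total ≈ -4480 J

Step 1 (isochoric): W = 0 (constant volume).
After step 1: P = 1787 kPa (V unchanged).
Step 2 (isothermal): W = P₁V₁ ln(V₂/V₁) = (6989) ln(2.06/3.91) = -4479 J.
W_total = 0 − 4479 = -4479 J.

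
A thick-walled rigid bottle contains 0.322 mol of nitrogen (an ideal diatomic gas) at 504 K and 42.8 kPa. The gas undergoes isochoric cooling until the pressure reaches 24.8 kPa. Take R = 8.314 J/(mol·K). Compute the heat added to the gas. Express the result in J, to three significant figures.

Q ≈ -1420 J

Constant volume ⇒ W = 0, so Q = ΔU = nCᵥΔT with Cᵥ = 5R/2 = 20.79 J/(mol·K).
At constant V, T₂/T₁ = P₂/P₁ ⇒ ΔT = T₁(P₂/P₁ − 1) = 504·(24.8/42.8 − 1) = -212 K.
ΔU = (0.322)(20.79)(-212) = -1419 J.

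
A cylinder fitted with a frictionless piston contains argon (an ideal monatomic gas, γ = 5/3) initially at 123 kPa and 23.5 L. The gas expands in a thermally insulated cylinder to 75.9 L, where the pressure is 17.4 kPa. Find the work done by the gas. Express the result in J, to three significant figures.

W ≈ 2350 J

Adiabatic: W = (P₁V₁ − P₂V₂)/(γ − 1) with γ = 5/3.
P₁V₁ = 2890 J, P₂V₂ = 1321 J.
W = (2890 − 1321) / 0.6667 = 2355 J.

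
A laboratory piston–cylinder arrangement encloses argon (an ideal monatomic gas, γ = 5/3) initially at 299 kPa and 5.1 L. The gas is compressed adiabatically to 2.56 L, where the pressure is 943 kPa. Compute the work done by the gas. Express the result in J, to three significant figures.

Adiabatic: W = (P₁V₁ − P₂V₂)/(γ − 1) with γ = 5/3.
P₁V₁ = 1525 J, P₂V₂ = 2414 J.
W = (1525 − 2414) / 0.6667 = -1334 J.

W ≈ -1330 J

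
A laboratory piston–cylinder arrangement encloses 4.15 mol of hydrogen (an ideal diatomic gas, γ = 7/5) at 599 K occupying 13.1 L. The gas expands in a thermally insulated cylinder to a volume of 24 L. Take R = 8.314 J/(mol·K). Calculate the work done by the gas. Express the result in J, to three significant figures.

W ≈ 11100 J

Adiabatic: TV^(γ−1) = const with γ = 7/5.
T₂ = T₁ (V₁/V₂)^(γ−1) = 599 × (13.1/24)^0.4 = 599 × 0.7849 = 470.2 K.
W_by = nCᵥ(T₁ − T₂) = (4.15)(20.79)(599 − 470.2) = 11113 J.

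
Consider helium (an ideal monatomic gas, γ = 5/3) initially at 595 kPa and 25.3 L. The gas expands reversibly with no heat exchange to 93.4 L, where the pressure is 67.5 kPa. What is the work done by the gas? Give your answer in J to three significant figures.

W ≈ 13100 J

Adiabatic: W = (P₁V₁ − P₂V₂)/(γ − 1) with γ = 5/3.
P₁V₁ = 15054 J, P₂V₂ = 6304 J.
W = (15054 − 6304) / 0.6667 = 13123 J.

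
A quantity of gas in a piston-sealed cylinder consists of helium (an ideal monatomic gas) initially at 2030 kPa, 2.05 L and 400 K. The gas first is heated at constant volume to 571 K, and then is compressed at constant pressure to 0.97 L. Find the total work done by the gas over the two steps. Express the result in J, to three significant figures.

Step 1 (isochoric): W = 0 (constant volume).
After step 1: P = 2898 kPa (V unchanged).
Step 2 (isobaric): W = PΔV = (2898 kPa)(0.97 − 2.05 L) = -3130 J.
W_total = 0 − 3130 = -3130 J.

W_total ≈ -3130 J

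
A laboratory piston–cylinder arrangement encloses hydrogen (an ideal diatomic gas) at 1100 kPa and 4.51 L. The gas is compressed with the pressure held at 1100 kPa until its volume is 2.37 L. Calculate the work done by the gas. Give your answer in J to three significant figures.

W ≈ -2350 J

Isobaric: W = P ΔV.
W = (1100 kPa)(2.37 − 4.51 L) = (1100)(-2.14) = -2354 J.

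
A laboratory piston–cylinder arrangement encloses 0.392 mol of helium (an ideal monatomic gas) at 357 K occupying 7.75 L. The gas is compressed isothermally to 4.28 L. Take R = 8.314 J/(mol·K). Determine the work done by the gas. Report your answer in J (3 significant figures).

Isothermal: W = nRT ln(V₂/V₁).
W = (0.392)(8.314)(357) × ln(4.28/7.75)
  = 1163 × -0.5937
W_by_gas = -690.8 J.

W ≈ -691 J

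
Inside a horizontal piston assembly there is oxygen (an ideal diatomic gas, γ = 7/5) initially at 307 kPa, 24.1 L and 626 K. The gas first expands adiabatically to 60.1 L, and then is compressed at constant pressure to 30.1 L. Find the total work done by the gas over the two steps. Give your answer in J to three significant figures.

W_total ≈ 3100 J

Step 1 (adiabatic): W = (P₁V₁ − P₂V₂)/(γ−1) = (7399 − 5133)/0.4 = 5663 J.
After step 1: P = 85.42 kPa, V = 60.1 L, T = 434.3 K.
Step 2 (isobaric): W = PΔV = (85.42 kPa)(30.1 − 60.1 L) = -2562 J.
W_total = 5663 − 2562 = 3101 J.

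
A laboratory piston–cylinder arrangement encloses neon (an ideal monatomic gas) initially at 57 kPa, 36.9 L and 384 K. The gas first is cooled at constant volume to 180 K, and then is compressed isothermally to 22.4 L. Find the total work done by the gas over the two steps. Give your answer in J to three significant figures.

Step 1 (isochoric): W = 0 (constant volume).
After step 1: P = 26.72 kPa (V unchanged).
Step 2 (isothermal): W = P₁V₁ ln(V₂/V₁) = (985.9) ln(22.4/36.9) = -492.1 J.
W_total = 0 − 492.1 = -492.1 J.

W_total ≈ -492 J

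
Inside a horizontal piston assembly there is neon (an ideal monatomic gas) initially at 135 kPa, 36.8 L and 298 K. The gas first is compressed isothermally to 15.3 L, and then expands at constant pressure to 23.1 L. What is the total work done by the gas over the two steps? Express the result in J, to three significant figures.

Step 1 (isothermal): W = P₁V₁ ln(V₂/V₁) = (4968) ln(15.3/36.8) = -4360 J.
After step 1: P = 324.7 kPa, V = 15.3 L, T = 298 K.
Step 2 (isobaric): W = PΔV = (324.7 kPa)(23.1 − 15.3 L) = 2533 J.
W_total = -4360 + 2533 = -1827 J.

W_total ≈ -1830 J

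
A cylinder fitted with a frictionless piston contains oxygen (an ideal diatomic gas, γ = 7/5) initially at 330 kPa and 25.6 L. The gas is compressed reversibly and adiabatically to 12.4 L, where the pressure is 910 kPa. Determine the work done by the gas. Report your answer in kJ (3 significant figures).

Adiabatic: W = (P₁V₁ − P₂V₂)/(γ − 1) with γ = 7/5.
P₁V₁ = 8448 J, P₂V₂ = 11284 J.
W = (8448 − 11284) / 0.4 = -7090 J.

W ≈ -7.09 kJ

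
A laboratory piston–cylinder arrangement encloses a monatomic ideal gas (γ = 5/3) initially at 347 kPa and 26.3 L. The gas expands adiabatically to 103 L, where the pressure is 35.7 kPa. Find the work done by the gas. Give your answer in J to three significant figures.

W ≈ 8170 J

Adiabatic: W = (P₁V₁ − P₂V₂)/(γ − 1) with γ = 5/3.
P₁V₁ = 9126 J, P₂V₂ = 3677 J.
W = (9126 − 3677) / 0.6667 = 8173 J.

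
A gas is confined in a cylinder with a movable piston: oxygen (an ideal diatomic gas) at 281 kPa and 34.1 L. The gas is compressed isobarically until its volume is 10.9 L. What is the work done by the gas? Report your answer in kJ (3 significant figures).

W ≈ -6.52 kJ

Isobaric: W = P ΔV.
W = (281 kPa)(10.9 − 34.1 L) = (281)(-23.2) = -6519 J.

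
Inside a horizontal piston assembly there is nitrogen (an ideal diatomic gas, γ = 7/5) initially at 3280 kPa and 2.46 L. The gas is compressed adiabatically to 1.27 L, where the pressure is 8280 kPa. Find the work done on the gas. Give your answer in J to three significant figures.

Adiabatic: W = (P₁V₁ − P₂V₂)/(γ − 1) with γ = 7/5.
P₁V₁ = 8069 J, P₂V₂ = 10516 J.
W = (8069 − 10516) / 0.4 = -6117 J.
Work on gas = −W_by = 6117 J.

W ≈ 6120 J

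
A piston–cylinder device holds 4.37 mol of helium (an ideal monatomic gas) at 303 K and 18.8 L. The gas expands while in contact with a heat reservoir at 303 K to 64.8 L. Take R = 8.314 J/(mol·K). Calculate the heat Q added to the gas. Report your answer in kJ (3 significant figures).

Isothermal ⇒ ΔU = 0, so Q = W = nRT ln(V₂/V₁).
Q = (4.37)(8.314)(303) ln(64.8/18.8) = 11009 × 1.237 = 13623 J.

Q ≈ 13.6 kJ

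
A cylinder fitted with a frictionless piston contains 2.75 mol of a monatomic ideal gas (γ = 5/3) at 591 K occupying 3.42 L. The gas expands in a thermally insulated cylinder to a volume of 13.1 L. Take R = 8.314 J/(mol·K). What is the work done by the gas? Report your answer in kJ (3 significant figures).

Adiabatic: TV^(γ−1) = const with γ = 5/3.
T₂ = T₁ (V₁/V₂)^(γ−1) = 591 × (3.42/13.1)^0.667 = 591 × 0.4085 = 241.4 K.
W_by = nCᵥ(T₁ − T₂) = (2.75)(12.47)(591 − 241.4) = 11989 J.

W ≈ 12.0 kJ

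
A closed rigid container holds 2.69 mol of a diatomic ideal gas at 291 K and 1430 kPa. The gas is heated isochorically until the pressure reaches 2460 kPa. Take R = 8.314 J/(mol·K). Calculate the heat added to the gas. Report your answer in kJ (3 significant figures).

Q ≈ 11.7 kJ

Constant volume ⇒ W = 0, so Q = ΔU = nCᵥΔT with Cᵥ = 5R/2 = 20.79 J/(mol·K).
At constant V, T₂/T₁ = P₂/P₁ ⇒ ΔT = T₁(P₂/P₁ − 1) = 291·(2460/1430 − 1) = 209.6 K.
ΔU = (2.69)(20.79)(209.6) = 11719 J.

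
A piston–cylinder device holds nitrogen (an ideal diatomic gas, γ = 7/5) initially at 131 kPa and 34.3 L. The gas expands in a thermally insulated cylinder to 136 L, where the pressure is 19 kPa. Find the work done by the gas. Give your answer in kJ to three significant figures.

Adiabatic: W = (P₁V₁ − P₂V₂)/(γ − 1) with γ = 7/5.
P₁V₁ = 4493 J, P₂V₂ = 2584 J.
W = (4493 − 2584) / 0.4 = 4773 J.

W ≈ 4.77 kJ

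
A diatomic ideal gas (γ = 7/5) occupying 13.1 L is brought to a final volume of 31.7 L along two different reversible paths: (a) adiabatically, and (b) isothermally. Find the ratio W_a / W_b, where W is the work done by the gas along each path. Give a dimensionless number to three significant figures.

Path (a) adiabatic: W = P₁V₁(1 − (V₁/V₂)^(γ−1))/(γ−1) → W_a/(P₁V₁) = 0.7444.
Path (b) isothermal: W = P₁V₁ ln(V₂/V₁) → W_b/(P₁V₁) = 0.8837.
W_a / W_b = 0.7444 / 0.8837 = 0.8424.

W_a / W_b ≈ 0.842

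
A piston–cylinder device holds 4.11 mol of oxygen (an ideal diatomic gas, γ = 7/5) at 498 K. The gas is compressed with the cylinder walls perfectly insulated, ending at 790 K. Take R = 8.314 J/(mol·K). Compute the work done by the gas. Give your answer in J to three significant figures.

W ≈ -24900 J

Adiabatic ⇒ Q = 0, so W_by = −ΔU = nCᵥ(T₁ − T₂).
Cᵥ = 5R/2 = 20.79 J/(mol·K).
W = (4.11)(20.79)(498 − 790) = -24944 J.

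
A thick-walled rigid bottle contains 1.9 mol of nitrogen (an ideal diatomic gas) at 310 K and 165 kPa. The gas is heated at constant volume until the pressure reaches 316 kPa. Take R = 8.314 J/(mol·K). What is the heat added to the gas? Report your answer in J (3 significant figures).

Constant volume ⇒ W = 0, so Q = ΔU = nCᵥΔT with Cᵥ = 5R/2 = 20.79 J/(mol·K).
At constant V, T₂/T₁ = P₂/P₁ ⇒ ΔT = T₁(P₂/P₁ − 1) = 310·(316/165 − 1) = 283.7 K.
ΔU = (1.9)(20.79)(283.7) = 11204 J.

Q ≈ 11200 J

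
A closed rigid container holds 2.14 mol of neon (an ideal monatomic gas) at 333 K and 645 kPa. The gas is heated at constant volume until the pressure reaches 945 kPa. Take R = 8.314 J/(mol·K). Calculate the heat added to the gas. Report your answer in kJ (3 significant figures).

Q ≈ 4.13 kJ

Constant volume ⇒ W = 0, so Q = ΔU = nCᵥΔT with Cᵥ = 3R/2 = 12.47 J/(mol·K).
At constant V, T₂/T₁ = P₂/P₁ ⇒ ΔT = T₁(P₂/P₁ − 1) = 333·(945/645 − 1) = 154.9 K.
ΔU = (2.14)(12.47)(154.9) = 4134 J.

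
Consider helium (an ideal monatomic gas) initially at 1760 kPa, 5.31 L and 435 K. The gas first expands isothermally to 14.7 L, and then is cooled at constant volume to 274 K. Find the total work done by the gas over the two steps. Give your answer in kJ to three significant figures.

W_total ≈ 9.52 kJ

Step 1 (isothermal): W = P₁V₁ ln(V₂/V₁) = (9346) ln(14.7/5.31) = 9516 J.
Step 2 (isochoric): W = 0 (constant volume).
W_total = 9516 + 0 = 9516 J.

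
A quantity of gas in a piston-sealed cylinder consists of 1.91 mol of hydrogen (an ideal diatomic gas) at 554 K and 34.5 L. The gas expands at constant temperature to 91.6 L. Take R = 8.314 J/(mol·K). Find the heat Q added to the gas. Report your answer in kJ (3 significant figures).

Q ≈ 8.59 kJ

Isothermal ⇒ ΔU = 0, so Q = W = nRT ln(V₂/V₁).
Q = (1.91)(8.314)(554) ln(91.6/34.5) = 8797 × 0.9765 = 8590 J.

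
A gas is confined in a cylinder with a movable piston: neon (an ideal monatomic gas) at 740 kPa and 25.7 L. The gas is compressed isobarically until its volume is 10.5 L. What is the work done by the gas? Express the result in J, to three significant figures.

Isobaric: W = P ΔV.
W = (740 kPa)(10.5 − 25.7 L) = (740)(-15.2) = -11248 J.

W ≈ -11200 J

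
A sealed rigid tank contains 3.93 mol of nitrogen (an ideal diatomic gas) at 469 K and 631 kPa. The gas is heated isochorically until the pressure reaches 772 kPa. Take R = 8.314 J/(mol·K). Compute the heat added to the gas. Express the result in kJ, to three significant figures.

Constant volume ⇒ W = 0, so Q = ΔU = nCᵥΔT with Cᵥ = 5R/2 = 20.79 J/(mol·K).
At constant V, T₂/T₁ = P₂/P₁ ⇒ ΔT = T₁(P₂/P₁ − 1) = 469·(772/631 − 1) = 104.8 K.
ΔU = (3.93)(20.79)(104.8) = 8561 J.

Q ≈ 8.56 kJ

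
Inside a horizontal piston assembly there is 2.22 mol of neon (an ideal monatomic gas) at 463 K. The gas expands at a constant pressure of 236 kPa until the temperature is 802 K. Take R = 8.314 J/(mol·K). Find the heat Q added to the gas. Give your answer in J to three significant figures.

Isobaric: W = nRΔT = (2.22)(8.314)(339) = 6257 J.
ΔU = nCᵥΔT with Cᵥ = 3R/2: ΔU = (2.22)(12.47)(339) = 9385 J.
Q = ΔU + W = 9385 + 6257 = 15642 J.

Q ≈ 15600 J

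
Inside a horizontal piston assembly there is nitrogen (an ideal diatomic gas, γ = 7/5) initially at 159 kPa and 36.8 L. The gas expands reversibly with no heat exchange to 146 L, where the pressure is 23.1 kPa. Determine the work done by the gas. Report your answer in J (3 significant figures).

W ≈ 6200 J

Adiabatic: W = (P₁V₁ − P₂V₂)/(γ − 1) with γ = 7/5.
P₁V₁ = 5851 J, P₂V₂ = 3373 J.
W = (5851 − 3373) / 0.4 = 6196 J.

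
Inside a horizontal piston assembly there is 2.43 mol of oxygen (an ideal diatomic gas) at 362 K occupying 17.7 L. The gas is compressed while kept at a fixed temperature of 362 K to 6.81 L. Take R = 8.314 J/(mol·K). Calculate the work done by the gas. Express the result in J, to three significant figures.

W ≈ -6990 J

Isothermal: W = nRT ln(V₂/V₁).
W = (2.43)(8.314)(362) × ln(6.81/17.7)
  = 7313 × -0.9552
W_by_gas = -6986 J.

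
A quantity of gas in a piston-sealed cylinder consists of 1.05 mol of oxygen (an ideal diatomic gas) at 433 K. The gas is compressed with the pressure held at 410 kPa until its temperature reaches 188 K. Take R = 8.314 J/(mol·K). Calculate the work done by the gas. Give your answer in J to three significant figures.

W ≈ -2140 J

Isobaric: W = P ΔV = nR ΔT.
W = (1.05)(8.314)(188 − 433) = -2139 J.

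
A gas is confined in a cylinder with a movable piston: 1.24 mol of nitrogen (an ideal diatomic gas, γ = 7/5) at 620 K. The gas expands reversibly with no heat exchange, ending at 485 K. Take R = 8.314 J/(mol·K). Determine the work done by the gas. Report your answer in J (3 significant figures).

W ≈ 3480 J

Adiabatic ⇒ Q = 0, so W_by = −ΔU = nCᵥ(T₁ − T₂).
Cᵥ = 5R/2 = 20.79 J/(mol·K).
W = (1.24)(20.79)(620 − 485) = 3479 J.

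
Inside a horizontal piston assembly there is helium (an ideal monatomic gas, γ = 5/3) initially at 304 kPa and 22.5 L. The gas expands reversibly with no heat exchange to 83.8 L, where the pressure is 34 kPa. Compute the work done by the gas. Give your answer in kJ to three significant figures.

Adiabatic: W = (P₁V₁ − P₂V₂)/(γ − 1) with γ = 5/3.
P₁V₁ = 6840 J, P₂V₂ = 2849 J.
W = (6840 − 2849) / 0.6667 = 5986 J.

W ≈ 5.99 kJ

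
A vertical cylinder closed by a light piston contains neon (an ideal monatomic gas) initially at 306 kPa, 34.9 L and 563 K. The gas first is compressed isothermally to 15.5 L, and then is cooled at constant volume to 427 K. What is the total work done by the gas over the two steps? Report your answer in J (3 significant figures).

Step 1 (isothermal): W = P₁V₁ ln(V₂/V₁) = (10679) ln(15.5/34.9) = -8668 J.
Step 2 (isochoric): W = 0 (constant volume).
W_total = -8668 + 0 = -8668 J.

W_total ≈ -8670 J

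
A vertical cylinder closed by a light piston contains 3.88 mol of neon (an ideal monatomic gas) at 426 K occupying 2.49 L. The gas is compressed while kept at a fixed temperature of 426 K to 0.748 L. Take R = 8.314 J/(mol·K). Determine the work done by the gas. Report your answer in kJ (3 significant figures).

W ≈ -16.5 kJ

Isothermal: W = nRT ln(V₂/V₁).
W = (3.88)(8.314)(426) × ln(0.748/2.49)
  = 13742 × -1.203
W_by_gas = -16527 J.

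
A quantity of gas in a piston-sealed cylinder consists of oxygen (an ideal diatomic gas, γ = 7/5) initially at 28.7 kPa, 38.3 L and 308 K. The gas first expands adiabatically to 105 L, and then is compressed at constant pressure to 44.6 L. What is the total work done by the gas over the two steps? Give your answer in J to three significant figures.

Step 1 (adiabatic): W = (P₁V₁ − P₂V₂)/(γ−1) = (1099 − 734.3)/0.4 = 912.2 J.
After step 1: P = 6.994 kPa, V = 105 L, T = 205.8 K.
Step 2 (isobaric): W = PΔV = (6.994 kPa)(44.6 − 105 L) = -422.4 J.
W_total = 912.2 − 422.4 = 489.8 J.

W_total ≈ 490 J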